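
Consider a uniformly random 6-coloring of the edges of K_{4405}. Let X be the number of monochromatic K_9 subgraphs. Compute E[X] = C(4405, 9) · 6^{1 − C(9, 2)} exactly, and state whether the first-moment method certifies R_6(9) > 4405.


E[X] = C(4405, 9) · 6^{1 − 36} = 1706862792900636302463627150 · 6^{−35} = 1706862792900636302463627150/1719070799748422591028658176.
As a reduced fraction: E[X] = 284477132150106050410604525/286511799958070431838109696 ≈ 0.992898.
Is E[X] < 1? YES.
Since E[X] < 1, there exists a 6-coloring of K_{4405} with no monochromatic K_9; hence R_6(9) > 4405.

E[X] = 284477132150106050410604525/286511799958070431838109696 ≈ 0.992898; E[X] < 1, so R_6(9) > 4405.


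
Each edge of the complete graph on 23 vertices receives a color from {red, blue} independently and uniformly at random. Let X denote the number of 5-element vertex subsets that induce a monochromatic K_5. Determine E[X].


Let X = Σ_S X_S over the C(23, 5) = 33649 subsets S of size 5, where X_S = 1 if the K_5 on S is monochromatic.
For a fixed S, the K_5 on S has C(5, 2) = 10 edges. P[all 10 edges red] = (1/2)^10, and likewise for blue, so P[monochromatic] = 2·(1/2)^10 = 2^{1 − 10} = 1/512.
Summing: E[X] = C(23, 5) · 2^{1 − 10} = 33649 · 1/512 = 33649/512.
Numerically: E[X] ≈ 65.72070.

E[X] = C(23,5)·2^(1−C(5,2)) = 33649/512 ≈ 65.72070.


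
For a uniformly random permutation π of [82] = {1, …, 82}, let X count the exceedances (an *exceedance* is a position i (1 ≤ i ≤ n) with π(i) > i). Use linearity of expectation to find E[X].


Write X = Σ_{i=1}^{82} X_i, where X_i = 1_{π(i) > i}.
For each fixed i, π(i) is uniform over {1, …, 82} (marginal of a uniform permutation), so P[π(i) > i] = (n − i)/n. Summing: Σ_{i=1}^{82} (n − i)/n = (0 + 1 + … + 81)/82 = 82(82 − 1)/(2·82) = (82 − 1)/2.
Hence E[X] = Σ_{i=1}^{82} (82 − i)/82 = 81/2 ≈ 40.500.

E[X] = 81/2 = 40.500.


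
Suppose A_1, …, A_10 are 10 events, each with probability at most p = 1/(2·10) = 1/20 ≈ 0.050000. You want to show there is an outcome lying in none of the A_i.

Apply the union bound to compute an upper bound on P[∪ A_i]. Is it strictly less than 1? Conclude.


Union bound: P[∪_{i=1}^{10} A_i] ≤ Σ_i P[A_i] ≤ 10·p = 10·(1/20) = 1/2.
Numerically: 1/2 ≈ 0.500000.
Is 1/2 < 1? YES.
Since P[∪ A_i] ≤ 1/2 < 1, the complement has P[∩ A_i^c] ≥ 1 − 1/2 = 1/2 > 0, so some outcome avoids every A_i.

10·p = 1/2 ≈ 0.500000; existence CERTIFIED by the union bound.


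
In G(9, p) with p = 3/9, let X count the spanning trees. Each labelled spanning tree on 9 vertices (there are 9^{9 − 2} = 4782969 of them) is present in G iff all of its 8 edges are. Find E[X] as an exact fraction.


K_9 has 9^{9 − 2} = 4782969 labelled spanning trees.
For each such spanning tree H, let X_H = 1 if all 8 edges of H are present in G. Then P[X_H = 1] = p^{8} = (1/3)^{8} = 1/6561.
Summing the indicators: E[X] = Σ_H E[X_H] = 4782969 · p^{8} = 4782969 · 1/6561 = 729.
Numerically: E[X] ≈ 729.

E[X] = 4782969 · (1/3)^{8} = 729 ≈ 729.


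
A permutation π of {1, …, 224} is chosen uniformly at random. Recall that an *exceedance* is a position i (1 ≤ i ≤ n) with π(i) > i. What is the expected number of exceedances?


Write X = Σ_{i=1}^{224} X_i, where X_i = 1_{π(i) > i}.
For each fixed i, π(i) is uniform over {1, …, 224} (marginal of a uniform permutation), so P[π(i) > i] = (n − i)/n. Summing: Σ_{i=1}^{224} (n − i)/n = (0 + 1 + … + 223)/224 = 224(224 − 1)/(2·224) = (224 − 1)/2.
Hence E[X] = Σ_{i=1}^{224} (224 − i)/224 = 223/2 ≈ 111.50000.

E[X] = 223/2 = 111.50000.


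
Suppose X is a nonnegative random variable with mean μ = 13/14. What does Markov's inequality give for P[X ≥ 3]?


μ = E[X] = 13/14, a = 3.
Markov: P[X ≥ 3] ≤ μ/a = (13/14)/3 = 13/42.
Numerically: ≈ 0.3095.
(Since a = 3 > μ = 0.9286, the bound 13/42 is < 1 and informative.)

P[X ≥ 3] ≤ 13/42 ≈ 0.3095.


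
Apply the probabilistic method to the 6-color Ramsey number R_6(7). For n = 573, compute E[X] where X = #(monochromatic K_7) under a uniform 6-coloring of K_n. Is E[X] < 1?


E[X] = C(573, 7) · 6^{1 − 21} = 3878597732564412 · 6^{−20} = 3878597732564412/3656158440062976.
As a reduced fraction: E[X] = 11970980656063/11284439629824 ≈ 1.0608.
Is E[X] < 1? NO.
Since E[X] ≥ 1, the first-moment bound is inconclusive at n = 573; it does NOT by itself certify R_6(7) > 573.

E[X] = 11970980656063/11284439629824 ≈ 1.0608; E[X] ≥ 1; first-moment method inconclusive here.


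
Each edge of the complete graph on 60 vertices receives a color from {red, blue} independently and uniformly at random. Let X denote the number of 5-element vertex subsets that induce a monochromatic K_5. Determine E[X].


Let X = Σ_S X_S over the C(60, 5) = 5461512 subsets S of size 5, where X_S = 1 if the K_5 on S is monochromatic.
For a fixed S, the K_5 on S has C(5, 2) = 10 edges. P[all 10 edges red] = (1/2)^10, and likewise for blue, so P[monochromatic] = 2·(1/2)^10 = 2^{1 − 10} = 1/512.
By linearity of expectation: E[X] = C(60, 5) · 2^{1 − 10} = 5461512 · 1/512 = 682689/64.
Numerically: E[X] ≈ 10667.01562.

E[X] = C(60,5)·2^(1−C(5,2)) = 682689/64 ≈ 10667.01562.


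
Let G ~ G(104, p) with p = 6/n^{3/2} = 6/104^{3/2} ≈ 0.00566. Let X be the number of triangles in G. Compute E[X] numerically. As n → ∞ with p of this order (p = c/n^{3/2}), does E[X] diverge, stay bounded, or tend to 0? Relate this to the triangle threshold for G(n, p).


Number of potential triangles: C(104, 3) = 182104.
Each occurs with probability p³ ≈ (0.00566)³ ≈ 1.81052e-07.
By linearity: E[X] = C(104, 3)·p³ ≈ 182104 · 1.81052e-07 ≈ 0.033.
Since α = 3/2 > 1, p = c/n^{3/2} = o(1/n) is below the triangle threshold p ~ 1/n. Asymptotically E[X] ~ (c³/6)·n^{3(1−α)} = (6³/6)·n^{-1.5} → 0, so by Markov's inequality G has no triangles w.h.p.

E[X] ≈ 0.033; in regime p = Θ(1/n^{3/2}) E[X] tends to 0 (below the triangle threshold p ~ 1/n).


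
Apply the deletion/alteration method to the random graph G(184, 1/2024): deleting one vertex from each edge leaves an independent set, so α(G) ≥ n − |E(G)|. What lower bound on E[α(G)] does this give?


E[|E(G)|] = C(184, 2)·p = 16836 · (1/2024) = 183/22.
E[α(G)] ≥ n − E[|E(G)|] = 184 − 183/22 = 3865/22.
Numerically: ≈ 175.6818.
(This is only a lower bound; the true E[α(G)] may be larger.)

E[α(G)] ≥ 3865/22 ≈ 175.6818.


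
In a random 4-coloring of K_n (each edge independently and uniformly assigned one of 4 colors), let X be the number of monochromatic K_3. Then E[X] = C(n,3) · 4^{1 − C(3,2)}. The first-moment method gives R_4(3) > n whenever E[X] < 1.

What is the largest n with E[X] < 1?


We need C(n, 3) · 4^{1 − 3} < 1, i.e. C(n, 3) < 4^{3 − 1} = 16.
Check values of n near the boundary:
  n = 4: C(4, 3) = 4; 4 < 16? YES
  n = 5: C(5, 3) = 10; 10 < 16? YES
  n = 6: C(6, 3) = 20; 20 < 16? NO
The largest n with C(n, 3) < 16 is n = 5 (where E[X] = 5/8 ≈ 0.6250000). Hence R_4(3) > 5, i.e. R_4(3) ≥ 6.

Largest n = 5; hence R_4(3) > 5.


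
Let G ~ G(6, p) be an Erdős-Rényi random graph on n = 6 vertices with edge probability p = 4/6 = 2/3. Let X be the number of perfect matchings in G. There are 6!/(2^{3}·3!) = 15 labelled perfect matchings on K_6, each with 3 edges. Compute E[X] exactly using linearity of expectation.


K_6 has 6!/(2^{3}·3!) = 15 labelled perfect matchings.
For each such perfect matching H, let X_H = 1 if all 3 edges of H are present in G. Then P[X_H = 1] = p^{3} = (2/3)^{3} = 8/27.
By linearity: E[X] = Σ_H E[X_H] = 15 · p^{3} = 15 · 8/27 = 40/9.
Numerically: E[X] ≈ 4.4444.

E[X] = 15 · (2/3)^{3} = 40/9 ≈ 4.4444.


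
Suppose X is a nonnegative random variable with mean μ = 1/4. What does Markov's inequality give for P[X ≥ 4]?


μ = E[X] = 1/4, a = 4.
Markov: P[X ≥ 4] ≤ μ/a = (1/4)/4 = 1/16.
Numerically: ≈ 0.062500.
(Since a = 4 > μ = 0.250000, the bound 1/16 is < 1 and informative.)

P[X ≥ 4] ≤ 1/16 ≈ 0.062500.


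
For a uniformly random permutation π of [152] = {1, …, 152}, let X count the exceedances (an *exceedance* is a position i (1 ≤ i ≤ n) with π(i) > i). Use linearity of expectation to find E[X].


Write X = Σ_{i=1}^{152} X_i, where X_i = 1_{π(i) > i}.
For each fixed i, π(i) is uniform over {1, …, 152} (marginal of a uniform permutation), so P[π(i) > i] = (n − i)/n. Summing: Σ_{i=1}^{152} (n − i)/n = (0 + 1 + … + 151)/152 = 152(152 − 1)/(2·152) = (152 − 1)/2.
Hence E[X] = Σ_{i=1}^{152} (152 − i)/152 = 151/2 ≈ 75.5000.

E[X] = 151/2 = 75.5000.


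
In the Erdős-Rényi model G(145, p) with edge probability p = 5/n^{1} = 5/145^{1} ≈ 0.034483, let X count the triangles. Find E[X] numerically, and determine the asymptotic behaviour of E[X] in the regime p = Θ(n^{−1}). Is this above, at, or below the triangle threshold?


Number of potential triangles: C(145, 3) = 497640.
Each occurs with probability p³ ≈ (0.034483)³ ≈ 4.1002091e-05.
By linearity: E[X] = C(145, 3)·p³ ≈ 497640 · 4.1002091e-05 ≈ 20.40428.
Here α = 1, so p = 5/n is exactly at the triangle threshold p ~ 1/n. Asymptotically E[X] → c³/6 = 5³/6 = 125/6 ≈ 20.83333, a bounded constant. In this regime the triangle count is asymptotically Poisson(c³/6).

E[X] ≈ 20.40428; in regime p = Θ(1/n^{1}) E[X] stays bounded (at the triangle threshold p ~ 1/n).


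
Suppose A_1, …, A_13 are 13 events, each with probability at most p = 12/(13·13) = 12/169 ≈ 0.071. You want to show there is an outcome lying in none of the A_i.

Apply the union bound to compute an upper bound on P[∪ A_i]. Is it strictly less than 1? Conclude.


Union bound: P[∪_{i=1}^{13} A_i] ≤ Σ_i P[A_i] ≤ 13·p = 13·(12/169) = 12/13.
Numerically: 12/13 ≈ 0.923.
Is 12/13 < 1? YES.
Since P[∪ A_i] ≤ 12/13 < 1, the complement has P[∩ A_i^c] ≥ 1 − 12/13 = 1/13 > 0, so some outcome avoids every A_i.

13·p = 12/13 ≈ 0.923; existence CERTIFIED by the union bound.


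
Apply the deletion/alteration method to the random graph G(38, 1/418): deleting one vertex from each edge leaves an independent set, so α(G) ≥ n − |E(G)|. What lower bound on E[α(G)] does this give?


E[|E(G)|] = C(38, 2)·p = 703 · (1/418) = 37/22.
E[α(G)] ≥ n − E[|E(G)|] = 38 − 37/22 = 799/22.
Numerically: ≈ 36.3182.
(This is only a lower bound; the true E[α(G)] may be larger.)

E[α(G)] ≥ 799/22 ≈ 36.3182.


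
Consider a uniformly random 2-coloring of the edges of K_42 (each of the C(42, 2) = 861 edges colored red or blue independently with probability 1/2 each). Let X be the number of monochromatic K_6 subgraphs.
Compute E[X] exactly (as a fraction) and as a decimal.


Let X = Σ_S X_S over the C(42, 6) = 5245786 subsets S of size 6, where X_S = 1 if the K_6 on S is monochromatic.
For a fixed S, the K_6 on S has C(6, 2) = 15 edges. P[all 15 edges red] = (1/2)^15, and likewise for blue, so P[monochromatic] = 2·(1/2)^15 = 2^{1 − 15} = 1/16384.
By linearity of expectation: E[X] = C(42, 6) · 2^{1 − 15} = 5245786 · 1/16384 = 2622893/8192.
Numerically: E[X] ≈ 320.177.

E[X] = C(42,6)·2^(1−C(6,2)) = 2622893/8192 ≈ 320.177.


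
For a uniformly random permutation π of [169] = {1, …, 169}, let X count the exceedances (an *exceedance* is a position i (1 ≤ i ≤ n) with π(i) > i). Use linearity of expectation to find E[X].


Write X = Σ_{i=1}^{169} X_i, where X_i = 1_{π(i) > i}.
For each fixed i, π(i) is uniform over {1, …, 169} (marginal of a uniform permutation), so P[π(i) > i] = (n − i)/n. Summing: Σ_{i=1}^{169} (n − i)/n = (0 + 1 + … + 168)/169 = 169(169 − 1)/(2·169) = (169 − 1)/2.
Hence E[X] = Σ_{i=1}^{169} (169 − i)/169 = 84 ≈ 84.00000.

E[X] = 84 = 84.00000.


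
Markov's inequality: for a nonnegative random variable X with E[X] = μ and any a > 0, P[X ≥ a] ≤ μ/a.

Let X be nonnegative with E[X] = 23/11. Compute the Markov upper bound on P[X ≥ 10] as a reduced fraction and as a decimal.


μ = E[X] = 23/11, a = 10.
Markov: P[X ≥ 10] ≤ μ/a = (23/11)/10 = 23/110.
Numerically: ≈ 0.209.
(Since a = 10 > μ = 2.091, the bound 23/110 is < 1 and informative.)

P[X ≥ 10] ≤ 23/110 ≈ 0.209.


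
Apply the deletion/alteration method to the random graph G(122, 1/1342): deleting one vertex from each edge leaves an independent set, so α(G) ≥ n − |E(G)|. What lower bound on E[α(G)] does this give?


E[|E(G)|] = C(122, 2)·p = 7381 · (1/1342) = 11/2.
E[α(G)] ≥ n − E[|E(G)|] = 122 − 11/2 = 233/2.
Numerically: ≈ 116.5000.
(This is only a lower bound; the true E[α(G)] may be larger.)

E[α(G)] ≥ 233/2 ≈ 116.5000.


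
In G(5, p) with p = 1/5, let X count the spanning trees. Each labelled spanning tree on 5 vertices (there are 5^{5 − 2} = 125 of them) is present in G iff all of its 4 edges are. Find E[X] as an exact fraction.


K_5 has 5^{5 − 2} = 125 labelled spanning trees.
For each such spanning tree H, let X_H = 1 if all 4 edges of H are present in G. Then P[X_H = 1] = p^{4} = (1/5)^{4} = 1/625.
Summing the indicators: E[X] = Σ_H E[X_H] = 125 · p^{4} = 125 · 1/625 = 1/5.
Numerically: E[X] ≈ 0.2.

E[X] = 125 · (1/5)^{4} = 1/5 ≈ 0.2.


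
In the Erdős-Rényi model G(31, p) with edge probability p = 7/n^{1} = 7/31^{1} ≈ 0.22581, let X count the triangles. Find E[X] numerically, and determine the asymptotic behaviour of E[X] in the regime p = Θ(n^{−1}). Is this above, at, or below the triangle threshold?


Number of potential triangles: C(31, 3) = 4495.
Each occurs with probability p³ ≈ (0.22581)³ ≈ 1.1513544e-02.
By linearity: E[X] = C(31, 3)·p³ ≈ 4495 · 1.1513544e-02 ≈ 51.75338.
Here α = 1, so p = 7/n is exactly at the triangle threshold p ~ 1/n. Asymptotically E[X] → c³/6 = 7³/6 = 343/6 ≈ 57.16667, a bounded constant. In this regime the triangle count is asymptotically Poisson(c³/6).

E[X] ≈ 51.75338; in regime p = Θ(1/n^{1}) E[X] stays bounded (at the triangle threshold p ~ 1/n).


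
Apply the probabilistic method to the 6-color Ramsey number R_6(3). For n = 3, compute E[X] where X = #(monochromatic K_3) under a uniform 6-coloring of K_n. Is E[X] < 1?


E[X] = C(3, 3) · 6^{1 − 3} = 1 · 6^{−2} = 1/36.
As a reduced fraction: E[X] = 1/36 ≈ 0.028.
Is E[X] < 1? YES.
Since E[X] < 1, there exists a 6-coloring of K_{3} with no monochromatic K_3; hence R_6(3) > 3.

E[X] = 1/36 ≈ 0.028; E[X] < 1, so R_6(3) > 3.


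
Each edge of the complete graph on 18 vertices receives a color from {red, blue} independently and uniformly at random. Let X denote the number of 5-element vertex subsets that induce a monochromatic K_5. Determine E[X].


Let X = Σ_S X_S over the C(18, 5) = 8568 subsets S of size 5, where X_S = 1 if the K_5 on S is monochromatic.
For a fixed S, the K_5 on S has C(5, 2) = 10 edges. P[all 10 edges red] = (1/2)^10, and likewise for blue, so P[monochromatic] = 2·(1/2)^10 = 2^{1 − 10} = 1/512.
Summing: E[X] = C(18, 5) · 2^{1 − 10} = 8568 · 1/512 = 1071/64.
Numerically: E[X] ≈ 16.734.

E[X] = C(18,5)·2^(1−C(5,2)) = 1071/64 ≈ 16.734.


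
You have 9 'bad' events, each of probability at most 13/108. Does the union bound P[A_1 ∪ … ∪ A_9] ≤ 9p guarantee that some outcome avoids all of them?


Union bound: P[∪_{i=1}^{9} A_i] ≤ Σ_i P[A_i] ≤ 9·p = 9·(13/108) = 13/12.
Numerically: 13/12 ≈ 1.0833.
Is 13/12 < 1? NO.
Since the bound 13/12 is ≥ 1, the union bound is uninformative here; it does NOT by itself certify existence.

9·p = 13/12 ≈ 1.0833; existence NOT certified by the union bound.


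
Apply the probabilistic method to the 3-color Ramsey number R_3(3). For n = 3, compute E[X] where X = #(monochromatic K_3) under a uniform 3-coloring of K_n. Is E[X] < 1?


E[X] = C(3, 3) · 3^{1 − 3} = 1 · 3^{−2} = 1/9.
As a reduced fraction: E[X] = 1/9 ≈ 0.111.
Is E[X] < 1? YES.
Since E[X] < 1, there exists a 3-coloring of K_{3} with no monochromatic K_3; hence R_3(3) > 3.

E[X] = 1/9 ≈ 0.111; E[X] < 1, so R_3(3) > 3.


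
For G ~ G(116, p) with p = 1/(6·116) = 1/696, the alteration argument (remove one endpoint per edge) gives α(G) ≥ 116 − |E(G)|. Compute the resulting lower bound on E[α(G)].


E[|E(G)|] = C(116, 2)·p = 6670 · (1/696) = 115/12.
E[α(G)] ≥ n − E[|E(G)|] = 116 − 115/12 = 1277/12.
Numerically: ≈ 106.41667.
(This is only a lower bound; the true E[α(G)] may be larger.)

E[α(G)] ≥ 1277/12 ≈ 106.41667.


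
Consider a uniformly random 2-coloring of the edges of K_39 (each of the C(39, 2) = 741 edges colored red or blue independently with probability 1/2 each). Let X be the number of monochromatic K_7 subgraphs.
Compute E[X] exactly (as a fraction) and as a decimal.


Let X = Σ_S X_S over the C(39, 7) = 15380937 subsets S of size 7, where X_S = 1 if the K_7 on S is monochromatic.
For a fixed S, the K_7 on S has C(7, 2) = 21 edges. P[all 21 edges red] = (1/2)^21, and likewise for blue, so P[monochromatic] = 2·(1/2)^21 = 2^{1 − 21} = 1/1048576.
Summing: E[X] = C(39, 7) · 2^{1 − 21} = 15380937 · 1/1048576 = 15380937/1048576.
Numerically: E[X] ≈ 14.6684.

E[X] = C(39,7)·2^(1−C(7,2)) = 15380937/1048576 ≈ 14.6684.


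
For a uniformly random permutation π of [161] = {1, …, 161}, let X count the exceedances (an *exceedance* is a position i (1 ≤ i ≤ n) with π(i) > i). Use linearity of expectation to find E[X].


Write X = Σ_{i=1}^{161} X_i, where X_i = 1_{π(i) > i}.
For each fixed i, π(i) is uniform over {1, …, 161} (marginal of a uniform permutation), so P[π(i) > i] = (n − i)/n. Summing: Σ_{i=1}^{161} (n − i)/n = (0 + 1 + … + 160)/161 = 161(161 − 1)/(2·161) = (161 − 1)/2.
Hence E[X] = Σ_{i=1}^{161} (161 − i)/161 = 80 ≈ 80.00000.

E[X] = 80 = 80.00000.


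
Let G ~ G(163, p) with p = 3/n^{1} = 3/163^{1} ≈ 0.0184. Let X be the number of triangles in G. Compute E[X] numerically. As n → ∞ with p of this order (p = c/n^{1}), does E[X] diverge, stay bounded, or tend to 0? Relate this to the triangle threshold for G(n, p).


Number of potential triangles: C(163, 3) = 708561.
Each occurs with probability p³ ≈ (0.0184)³ ≈ 6.234490e-06.
By linearity: E[X] = C(163, 3)·p³ ≈ 708561 · 6.234490e-06 ≈ 4.4175.
Here α = 1, so p = 3/n is exactly at the triangle threshold p ~ 1/n. Asymptotically E[X] → c³/6 = 3³/6 = 9/2 ≈ 4.5000, a bounded constant. In this regime the triangle count is asymptotically Poisson(c³/6).

E[X] ≈ 4.4175; in regime p = Θ(1/n^{1}) E[X] stays bounded (at the triangle threshold p ~ 1/n).


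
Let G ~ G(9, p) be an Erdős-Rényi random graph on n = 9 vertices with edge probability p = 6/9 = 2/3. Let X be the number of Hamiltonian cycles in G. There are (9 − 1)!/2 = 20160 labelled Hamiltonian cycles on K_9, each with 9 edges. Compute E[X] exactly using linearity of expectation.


K_9 has (9 − 1)!/2 = 20160 labelled Hamiltonian cycles.
For each such Hamiltonian cycle H, let X_H = 1 if all 9 edges of H are present in G. Then P[X_H = 1] = p^{9} = (2/3)^{9} = 512/19683.
By linearity: E[X] = Σ_H E[X_H] = 20160 · p^{9} = 20160 · 512/19683 = 1146880/2187.
Numerically: E[X] ≈ 524.

E[X] = 20160 · (2/3)^{9} = 1146880/2187 ≈ 524.


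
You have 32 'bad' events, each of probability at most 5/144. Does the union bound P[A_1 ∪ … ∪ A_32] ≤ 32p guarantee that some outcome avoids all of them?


Union bound: P[∪_{i=1}^{32} A_i] ≤ Σ_i P[A_i] ≤ 32·p = 32·(5/144) = 10/9.
Numerically: 10/9 ≈ 1.11111.
Is 10/9 < 1? NO.
Since the bound 10/9 is ≥ 1, the union bound is uninformative here; it does NOT by itself certify existence.

32·p = 10/9 ≈ 1.11111; existence NOT certified by the union bound.


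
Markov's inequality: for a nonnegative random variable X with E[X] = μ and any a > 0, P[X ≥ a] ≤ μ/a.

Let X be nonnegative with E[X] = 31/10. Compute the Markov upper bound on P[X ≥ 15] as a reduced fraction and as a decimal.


μ = E[X] = 31/10, a = 15.
Markov: P[X ≥ 15] ≤ μ/a = (31/10)/15 = 31/150.
Numerically: ≈ 0.207.
(Since a = 15 > μ = 3.100, the bound 31/150 is < 1 and informative.)

P[X ≥ 15] ≤ 31/150 ≈ 0.207.


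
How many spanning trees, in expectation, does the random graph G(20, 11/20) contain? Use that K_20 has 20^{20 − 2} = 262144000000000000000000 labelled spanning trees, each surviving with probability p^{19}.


K_20 has 20^{20 − 2} = 262144000000000000000000 labelled spanning trees.
For each such spanning tree H, let X_H = 1 if all 19 edges of H are present in G. Then P[X_H = 1] = p^{19} = (11/20)^{19} = 61159090448414546291/5242880000000000000000000.
By linearity: E[X] = Σ_H E[X_H] = 262144000000000000000000 · p^{19} = 262144000000000000000000 · 61159090448414546291/5242880000000000000000000 = 61159090448414546291/20.
Numerically: E[X] ≈ 3.06e+18.

E[X] = 262144000000000000000000 · (11/20)^{19} = 61159090448414546291/20 ≈ 3.06e+18.


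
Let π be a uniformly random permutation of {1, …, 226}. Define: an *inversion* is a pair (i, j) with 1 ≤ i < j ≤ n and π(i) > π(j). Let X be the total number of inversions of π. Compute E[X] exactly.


Write X = Σ X_I over the C(226, 2) = 25425 pairs i < j, with X_I the indicator of one inversion.
There are 25425 indicators.
For each fixed pair i < j, the values π(i) and π(j) are two distinct elements of {1, …, 226} in uniformly random order; by symmetry P[π(i) > π(j)] = 1/2.
By linearity: E[X] = 25425 · (1/2) = C(226, 2) · (1/2) = 25425/2 = 25425/2 ≈ 12712.500.

E[X] = 25425/2 = 12712.500.


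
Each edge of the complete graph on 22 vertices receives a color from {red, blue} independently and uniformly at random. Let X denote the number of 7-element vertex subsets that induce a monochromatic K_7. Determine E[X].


Let X = Σ_S X_S over the C(22, 7) = 170544 subsets S of size 7, where X_S = 1 if the K_7 on S is monochromatic.
For a fixed S, the K_7 on S has C(7, 2) = 21 edges. P[all 21 edges red] = (1/2)^21, and likewise for blue, so P[monochromatic] = 2·(1/2)^21 = 2^{1 − 21} = 1/1048576.
Summing: E[X] = C(22, 7) · 2^{1 − 21} = 170544 · 1/1048576 = 10659/65536.
Numerically: E[X] ≈ 0.16264.

E[X] = C(22,7)·2^(1−C(7,2)) = 10659/65536 ≈ 0.16264.


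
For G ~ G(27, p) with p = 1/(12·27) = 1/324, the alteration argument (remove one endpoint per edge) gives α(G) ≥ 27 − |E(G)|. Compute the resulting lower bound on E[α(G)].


E[|E(G)|] = C(27, 2)·p = 351 · (1/324) = 13/12.
E[α(G)] ≥ n − E[|E(G)|] = 27 − 13/12 = 311/12.
Numerically: ≈ 25.916667.
(This is only a lower bound; the true E[α(G)] may be larger.)

E[α(G)] ≥ 311/12 ≈ 25.916667.


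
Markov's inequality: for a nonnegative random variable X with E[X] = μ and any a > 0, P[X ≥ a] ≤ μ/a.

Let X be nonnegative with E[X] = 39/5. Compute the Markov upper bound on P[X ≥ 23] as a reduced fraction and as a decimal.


μ = E[X] = 39/5, a = 23.
Markov: P[X ≥ 23] ≤ μ/a = (39/5)/23 = 39/115.
Numerically: ≈ 0.339130.
(Since a = 23 > μ = 7.800000, the bound 39/115 is < 1 and informative.)

P[X ≥ 23] ≤ 39/115 ≈ 0.339130.


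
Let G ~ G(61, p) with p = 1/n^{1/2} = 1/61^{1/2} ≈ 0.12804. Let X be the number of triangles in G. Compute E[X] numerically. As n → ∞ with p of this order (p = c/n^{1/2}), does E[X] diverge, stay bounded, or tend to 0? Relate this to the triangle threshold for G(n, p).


Number of potential triangles: C(61, 3) = 35990.
Each occurs with probability p³ ≈ (0.12804)³ ≈ 2.0989652e-03.
By linearity: E[X] = C(61, 3)·p³ ≈ 35990 · 2.0989652e-03 ≈ 75.54176.
Since α = 1/2 < 1, p = c/n^{1/2} ≫ 1/n is above the triangle threshold p ~ 1/n. Asymptotically E[X] ~ (c³/6)·n^{3(1−α)} = (1³/6)·n^{1.5} → ∞; triangles are abundant w.h.p.

E[X] ≈ 75.54176; in regime p = Θ(1/n^{1/2}) E[X] diverges (above the triangle threshold p ~ 1/n).


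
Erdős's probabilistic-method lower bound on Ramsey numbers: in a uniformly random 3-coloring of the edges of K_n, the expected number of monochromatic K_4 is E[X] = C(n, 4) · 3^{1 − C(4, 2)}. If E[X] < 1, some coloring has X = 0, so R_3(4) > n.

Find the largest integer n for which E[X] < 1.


We need C(n, 4) · 3^{1 − 6} < 1, i.e. C(n, 4) < 3^{6 − 1} = 243.
Check values of n near the boundary:
  n = 5: C(5, 4) = 5; 5 < 243? YES
  n = 6: C(6, 4) = 15; 15 < 243? YES
  n = 7: C(7, 4) = 35; 35 < 243? YES
  n = 8: C(8, 4) = 70; 70 < 243? YES
  n = 9: C(9, 4) = 126; 126 < 243? YES
  n = 10: C(10, 4) = 210; 210 < 243? YES
  n = 11: C(11, 4) = 330; 330 < 243? NO
The largest n with C(n, 4) < 243 is n = 10 (where E[X] = 70/81 ≈ 0.8642). Hence R_3(4) > 10, i.e. R_3(4) ≥ 11.

Largest n = 10; hence R_3(4) > 10.


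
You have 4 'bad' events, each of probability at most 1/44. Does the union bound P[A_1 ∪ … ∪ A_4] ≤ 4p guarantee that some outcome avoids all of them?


Union bound: P[∪_{i=1}^{4} A_i] ≤ Σ_i P[A_i] ≤ 4·p = 4·(1/44) = 1/11.
Numerically: 1/11 ≈ 0.090909.
Is 1/11 < 1? YES.
Since P[∪ A_i] ≤ 1/11 < 1, the complement has P[∩ A_i^c] ≥ 1 − 1/11 = 10/11 > 0, so some outcome avoids every A_i.

4·p = 1/11 ≈ 0.090909; existence CERTIFIED by the union bound.


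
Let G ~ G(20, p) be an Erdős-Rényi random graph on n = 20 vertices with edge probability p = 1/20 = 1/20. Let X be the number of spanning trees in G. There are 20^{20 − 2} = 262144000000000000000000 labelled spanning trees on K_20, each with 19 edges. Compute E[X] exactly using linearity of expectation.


K_20 has 20^{20 − 2} = 262144000000000000000000 labelled spanning trees.
For each such spanning tree H, let X_H = 1 if all 19 edges of H are present in G. Then P[X_H = 1] = p^{19} = (1/20)^{19} = 1/5242880000000000000000000.
By linearity: E[X] = Σ_H E[X_H] = 262144000000000000000000 · p^{19} = 262144000000000000000000 · 1/5242880000000000000000000 = 1/20.
Numerically: E[X] ≈ 0.05.

E[X] = 262144000000000000000000 · (1/20)^{19} = 1/20 ≈ 0.05.


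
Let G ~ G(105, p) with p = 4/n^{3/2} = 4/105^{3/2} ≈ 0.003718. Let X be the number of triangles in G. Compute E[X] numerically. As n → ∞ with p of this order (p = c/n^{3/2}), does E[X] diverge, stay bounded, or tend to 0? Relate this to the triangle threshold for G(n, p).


Number of potential triangles: C(105, 3) = 187460.
Each occurs with probability p³ ≈ (0.003718)³ ≈ 5.138403e-08.
By linearity: E[X] = C(105, 3)·p³ ≈ 187460 · 5.138403e-08 ≈ 0.0096.
Since α = 3/2 > 1, p = c/n^{3/2} = o(1/n) is below the triangle threshold p ~ 1/n. Asymptotically E[X] ~ (c³/6)·n^{3(1−α)} = (4³/6)·n^{-1.5} → 0, so by Markov's inequality G has no triangles w.h.p.

E[X] ≈ 0.0096; in regime p = Θ(1/n^{3/2}) E[X] tends to 0 (below the triangle threshold p ~ 1/n).


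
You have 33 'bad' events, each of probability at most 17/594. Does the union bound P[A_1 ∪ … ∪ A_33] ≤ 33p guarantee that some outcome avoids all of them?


Union bound: P[∪_{i=1}^{33} A_i] ≤ Σ_i P[A_i] ≤ 33·p = 33·(17/594) = 17/18.
Numerically: 17/18 ≈ 0.94444.
Is 17/18 < 1? YES.
Since P[∪ A_i] ≤ 17/18 < 1, the complement has P[∩ A_i^c] ≥ 1 − 17/18 = 1/18 > 0, so some outcome avoids every A_i.

33·p = 17/18 ≈ 0.94444; existence CERTIFIED by the union bound.


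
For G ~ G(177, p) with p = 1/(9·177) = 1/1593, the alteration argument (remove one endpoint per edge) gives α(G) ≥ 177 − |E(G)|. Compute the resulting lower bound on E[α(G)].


E[|E(G)|] = C(177, 2)·p = 15576 · (1/1593) = 88/9.
E[α(G)] ≥ n − E[|E(G)|] = 177 − 88/9 = 1505/9.
Numerically: ≈ 167.222.
(This is only a lower bound; the true E[α(G)] may be larger.)

E[α(G)] ≥ 1505/9 ≈ 167.222.


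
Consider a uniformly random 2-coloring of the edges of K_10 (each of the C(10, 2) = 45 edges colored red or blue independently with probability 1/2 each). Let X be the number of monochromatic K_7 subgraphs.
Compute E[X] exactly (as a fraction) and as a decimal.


Let X = Σ_S X_S over the C(10, 7) = 120 subsets S of size 7, where X_S = 1 if the K_7 on S is monochromatic.
For a fixed S, the K_7 on S has C(7, 2) = 21 edges. P[all 21 edges red] = (1/2)^21, and likewise for blue, so P[monochromatic] = 2·(1/2)^21 = 2^{1 − 21} = 1/1048576.
By linearity of expectation: E[X] = C(10, 7) · 2^{1 − 21} = 120 · 1/1048576 = 15/131072.
Numerically: E[X] ≈ 0.0001.

E[X] = C(10,7)·2^(1−C(7,2)) = 15/131072 ≈ 0.0001.


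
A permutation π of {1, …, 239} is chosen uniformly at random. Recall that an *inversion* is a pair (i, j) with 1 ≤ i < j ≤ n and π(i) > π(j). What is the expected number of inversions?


Write X = Σ X_I over the C(239, 2) = 28441 pairs i < j, with X_I the indicator of one inversion.
There are 28441 indicators.
For each fixed pair i < j, the values π(i) and π(j) are two distinct elements of {1, …, 239} in uniformly random order; by symmetry P[π(i) > π(j)] = 1/2.
By linearity: E[X] = 28441 · (1/2) = C(239, 2) · (1/2) = 28441/2 = 28441/2 ≈ 14220.500000.

E[X] = 28441/2 = 14220.500000.


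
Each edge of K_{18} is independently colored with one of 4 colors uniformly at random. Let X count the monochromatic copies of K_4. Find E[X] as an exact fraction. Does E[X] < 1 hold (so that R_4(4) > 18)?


E[X] = C(18, 4) · 4^{1 − 6} = 3060 · 4^{−5} = 3060/1024.
As a reduced fraction: E[X] = 765/256 ≈ 2.988281.
Is E[X] < 1? NO.
Since E[X] ≥ 1, the first-moment bound is inconclusive at n = 18; it does NOT by itself certify R_4(4) > 18.

E[X] = 765/256 ≈ 2.988281; E[X] ≥ 1; first-moment method inconclusive here.


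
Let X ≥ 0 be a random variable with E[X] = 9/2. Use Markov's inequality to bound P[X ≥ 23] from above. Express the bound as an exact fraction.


μ = E[X] = 9/2, a = 23.
Markov: P[X ≥ 23] ≤ μ/a = (9/2)/23 = 9/46.
Numerically: ≈ 0.1957.
(Since a = 23 > μ = 4.5000, the bound 9/46 is < 1 and informative.)

P[X ≥ 23] ≤ 9/46 ≈ 0.1957.


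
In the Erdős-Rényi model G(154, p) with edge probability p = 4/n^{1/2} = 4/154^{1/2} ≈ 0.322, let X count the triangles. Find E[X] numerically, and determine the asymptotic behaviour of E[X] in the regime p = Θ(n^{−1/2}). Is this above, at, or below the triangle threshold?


Number of potential triangles: C(154, 3) = 596904.
Each occurs with probability p³ ≈ (0.322)³ ≈ 3.34887e-02.
By linearity: E[X] = C(154, 3)·p³ ≈ 596904 · 3.34887e-02 ≈ 19989.567.
Since α = 1/2 < 1, p = c/n^{1/2} ≫ 1/n is above the triangle threshold p ~ 1/n. Asymptotically E[X] ~ (c³/6)·n^{3(1−α)} = (4³/6)·n^{1.5} → ∞; triangles are abundant w.h.p.

E[X] ≈ 19989.567; in regime p = Θ(1/n^{1/2}) E[X] diverges (above the triangle threshold p ~ 1/n).


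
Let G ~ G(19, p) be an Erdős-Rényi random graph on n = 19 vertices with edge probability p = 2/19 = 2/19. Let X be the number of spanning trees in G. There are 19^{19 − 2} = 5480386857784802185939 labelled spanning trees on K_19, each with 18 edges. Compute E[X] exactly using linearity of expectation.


K_19 has 19^{19 − 2} = 5480386857784802185939 labelled spanning trees.
For each such spanning tree H, let X_H = 1 if all 18 edges of H are present in G. Then P[X_H = 1] = p^{18} = (2/19)^{18} = 262144/104127350297911241532841.
Summing the indicators: E[X] = Σ_H E[X_H] = 5480386857784802185939 · p^{18} = 5480386857784802185939 · 262144/104127350297911241532841 = 262144/19.
Numerically: E[X] ≈ 1.38e+04.

E[X] = 5480386857784802185939 · (2/19)^{18} = 262144/19 ≈ 1.38e+04.


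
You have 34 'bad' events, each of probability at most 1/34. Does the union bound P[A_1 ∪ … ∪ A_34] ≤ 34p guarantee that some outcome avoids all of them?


Union bound: P[∪_{i=1}^{34} A_i] ≤ Σ_i P[A_i] ≤ 34·p = 34·(1/34) = 1.
Numerically: 1 ≈ 1.000000.
Is 1 < 1? NO.
Since the bound 1 is ≥ 1, the union bound is uninformative here; it does NOT by itself certify existence.

34·p = 1 ≈ 1.000000; existence NOT certified by the union bound.


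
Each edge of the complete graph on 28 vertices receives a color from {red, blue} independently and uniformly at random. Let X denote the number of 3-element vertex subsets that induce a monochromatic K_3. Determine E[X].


Let X = Σ_S X_S over the C(28, 3) = 3276 subsets S of size 3, where X_S = 1 if the K_3 on S is monochromatic.
For a fixed S, the K_3 on S has C(3, 2) = 3 edges. P[all 3 edges red] = (1/2)^3, and likewise for blue, so P[monochromatic] = 2·(1/2)^3 = 2^{1 − 3} = 1/4.
Summing: E[X] = C(28, 3) · 2^{1 − 3} = 3276 · 1/4 = 819.
Numerically: E[X] ≈ 819.00000.

E[X] = C(28,3)·2^(1−C(3,2)) = 819 ≈ 819.00000.


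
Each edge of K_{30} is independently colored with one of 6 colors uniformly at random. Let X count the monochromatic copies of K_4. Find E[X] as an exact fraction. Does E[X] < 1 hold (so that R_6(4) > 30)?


E[X] = C(30, 4) · 6^{1 − 6} = 27405 · 6^{−5} = 27405/7776.
As a reduced fraction: E[X] = 1015/288 ≈ 3.52431.
Is E[X] < 1? NO.
Since E[X] ≥ 1, the first-moment bound is inconclusive at n = 30; it does NOT by itself certify R_6(4) > 30.

E[X] = 1015/288 ≈ 3.52431; E[X] ≥ 1; first-moment method inconclusive here.


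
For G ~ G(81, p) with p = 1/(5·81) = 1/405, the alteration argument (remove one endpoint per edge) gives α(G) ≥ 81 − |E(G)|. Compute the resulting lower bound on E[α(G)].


E[|E(G)|] = C(81, 2)·p = 3240 · (1/405) = 8.
E[α(G)] ≥ n − E[|E(G)|] = 81 − 8 = 73.
Numerically: ≈ 73.000.
(This is only a lower bound; the true E[α(G)] may be larger.)

E[α(G)] ≥ 73 ≈ 73.000.


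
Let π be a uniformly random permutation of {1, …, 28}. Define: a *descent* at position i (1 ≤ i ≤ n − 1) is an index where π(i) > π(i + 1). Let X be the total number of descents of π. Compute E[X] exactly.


Write X = Σ X_I over i = 1, …, 27, with X_I the indicator of one descent.
There are 27 indicators.
For each fixed i, the pair (π(i), π(i+1)) is a uniformly random ordered pair of distinct values from {1, …, 28}; by symmetry P[π(i) > π(i+1)] = 1/2.
By linearity: E[X] = 27 · (1/2) = (28 − 1) · (1/2) = 27/2 ≈ 13.5000.

E[X] = 27/2 = 13.5000.


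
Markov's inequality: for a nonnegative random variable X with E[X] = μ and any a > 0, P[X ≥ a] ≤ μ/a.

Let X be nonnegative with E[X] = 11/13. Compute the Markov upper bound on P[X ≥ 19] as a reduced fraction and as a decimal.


μ = E[X] = 11/13, a = 19.
Markov: P[X ≥ 19] ≤ μ/a = (11/13)/19 = 11/247.
Numerically: ≈ 0.045.
(Since a = 19 > μ = 0.846, the bound 11/247 is < 1 and informative.)

P[X ≥ 19] ≤ 11/247 ≈ 0.045.


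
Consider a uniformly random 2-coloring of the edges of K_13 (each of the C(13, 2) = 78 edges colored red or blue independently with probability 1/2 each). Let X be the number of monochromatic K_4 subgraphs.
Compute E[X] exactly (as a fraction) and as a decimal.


Let X = Σ_S X_S over the C(13, 4) = 715 subsets S of size 4, where X_S = 1 if the K_4 on S is monochromatic.
For a fixed S, the K_4 on S has C(4, 2) = 6 edges. P[all 6 edges red] = (1/2)^6, and likewise for blue, so P[monochromatic] = 2·(1/2)^6 = 2^{1 − 6} = 1/32.
Summing: E[X] = C(13, 4) · 2^{1 − 6} = 715 · 1/32 = 715/32.
Numerically: E[X] ≈ 22.343750.

E[X] = C(13,4)·2^(1−C(4,2)) = 715/32 ≈ 22.343750.


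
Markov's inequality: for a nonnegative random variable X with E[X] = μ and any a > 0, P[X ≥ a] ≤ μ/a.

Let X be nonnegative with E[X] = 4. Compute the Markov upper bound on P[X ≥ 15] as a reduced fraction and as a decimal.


μ = E[X] = 4, a = 15.
Markov: P[X ≥ 15] ≤ μ/a = (4)/15 = 4/15.
Numerically: ≈ 0.267.
(Since a = 15 > μ = 4.000, the bound 4/15 is < 1 and informative.)

P[X ≥ 15] ≤ 4/15 ≈ 0.267.


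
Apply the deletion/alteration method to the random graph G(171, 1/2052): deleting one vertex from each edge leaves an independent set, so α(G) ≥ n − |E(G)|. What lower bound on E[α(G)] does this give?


E[|E(G)|] = C(171, 2)·p = 14535 · (1/2052) = 85/12.
E[α(G)] ≥ n − E[|E(G)|] = 171 − 85/12 = 1967/12.
Numerically: ≈ 163.9167.
(This is only a lower bound; the true E[α(G)] may be larger.)

E[α(G)] ≥ 1967/12 ≈ 163.9167.


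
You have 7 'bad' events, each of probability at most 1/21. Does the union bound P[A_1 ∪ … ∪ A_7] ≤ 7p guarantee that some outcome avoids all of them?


Union bound: P[∪_{i=1}^{7} A_i] ≤ Σ_i P[A_i] ≤ 7·p = 7·(1/21) = 1/3.
Numerically: 1/3 ≈ 0.333333.
Is 1/3 < 1? YES.
Since P[∪ A_i] ≤ 1/3 < 1, the complement has P[∩ A_i^c] ≥ 1 − 1/3 = 2/3 > 0, so some outcome avoids every A_i.

7·p = 1/3 ≈ 0.333333; existence CERTIFIED by the union bound.


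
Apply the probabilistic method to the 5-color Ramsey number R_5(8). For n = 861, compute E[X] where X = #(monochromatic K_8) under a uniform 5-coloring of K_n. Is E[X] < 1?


E[X] = C(861, 8) · 5^{1 − 28} = 7250034996615275865 · 5^{−27} = 7250034996615275865/7450580596923828125.
As a reduced fraction: E[X] = 1450006999323055173/1490116119384765625 ≈ 0.9731.
Is E[X] < 1? YES.
Since E[X] < 1, there exists a 5-coloring of K_{861} with no monochromatic K_8; hence R_5(8) > 861.

E[X] = 1450006999323055173/1490116119384765625 ≈ 0.9731; E[X] < 1, so R_5(8) > 861.


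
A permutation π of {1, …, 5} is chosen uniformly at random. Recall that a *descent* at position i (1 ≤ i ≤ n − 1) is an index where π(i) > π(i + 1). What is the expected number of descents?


Write X = Σ X_I over i = 1, …, 4, with X_I the indicator of one descent.
There are 4 indicators.
For each fixed i, the pair (π(i), π(i+1)) is a uniformly random ordered pair of distinct values from {1, …, 5}; by symmetry P[π(i) > π(i+1)] = 1/2.
By linearity: E[X] = 4 · (1/2) = (5 − 1) · (1/2) = 2 ≈ 2.000000.

E[X] = 2 = 2.000000.


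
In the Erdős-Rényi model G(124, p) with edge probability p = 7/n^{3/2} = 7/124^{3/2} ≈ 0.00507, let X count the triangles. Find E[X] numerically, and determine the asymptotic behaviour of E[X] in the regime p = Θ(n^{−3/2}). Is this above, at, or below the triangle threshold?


Number of potential triangles: C(124, 3) = 310124.
Each occurs with probability p³ ≈ (0.00507)³ ≈ 1.302856e-07.
By linearity: E[X] = C(124, 3)·p³ ≈ 310124 · 1.302856e-07 ≈ 0.0404.
Since α = 3/2 > 1, p = c/n^{3/2} = o(1/n) is below the triangle threshold p ~ 1/n. Asymptotically E[X] ~ (c³/6)·n^{3(1−α)} = (7³/6)·n^{-1.5} → 0, so by Markov's inequality G has no triangles w.h.p.

E[X] ≈ 0.0404; in regime p = Θ(1/n^{3/2}) E[X] tends to 0 (below the triangle threshold p ~ 1/n).


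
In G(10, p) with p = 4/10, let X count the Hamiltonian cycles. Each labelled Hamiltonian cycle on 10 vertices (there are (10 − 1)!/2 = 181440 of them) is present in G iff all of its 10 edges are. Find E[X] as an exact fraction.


K_10 has (10 − 1)!/2 = 181440 labelled Hamiltonian cycles.
For each such Hamiltonian cycle H, let X_H = 1 if all 10 edges of H are present in G. Then P[X_H = 1] = p^{10} = (2/5)^{10} = 1024/9765625.
Summing the indicators: E[X] = Σ_H E[X_H] = 181440 · p^{10} = 181440 · 1024/9765625 = 37158912/1953125.
Numerically: E[X] ≈ 19.

E[X] = 181440 · (2/5)^{10} = 37158912/1953125 ≈ 19.


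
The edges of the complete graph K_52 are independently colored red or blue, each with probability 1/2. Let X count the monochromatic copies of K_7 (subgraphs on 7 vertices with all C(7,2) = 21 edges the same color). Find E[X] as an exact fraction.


Let X = Σ_S X_S over the C(52, 7) = 133784560 subsets S of size 7, where X_S = 1 if the K_7 on S is monochromatic.
For a fixed S, the K_7 on S has C(7, 2) = 21 edges. P[all 21 edges red] = (1/2)^21, and likewise for blue, so P[monochromatic] = 2·(1/2)^21 = 2^{1 − 21} = 1/1048576.
By linearity: E[X] = C(52, 7) · 2^{1 − 21} = 133784560 · 1/1048576 = 8361535/65536.
Numerically: E[X] ≈ 127.587.

E[X] = C(52,7)·2^(1−C(7,2)) = 8361535/65536 ≈ 127.587.


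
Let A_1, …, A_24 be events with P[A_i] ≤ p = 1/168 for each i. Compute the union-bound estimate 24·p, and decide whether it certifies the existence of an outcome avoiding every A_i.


Union bound: P[∪_{i=1}^{24} A_i] ≤ Σ_i P[A_i] ≤ 24·p = 24·(1/168) = 1/7.
Numerically: 1/7 ≈ 0.1429.
Is 1/7 < 1? YES.
Since P[∪ A_i] ≤ 1/7 < 1, the complement has P[∩ A_i^c] ≥ 1 − 1/7 = 6/7 > 0, so some outcome avoids every A_i.

24·p = 1/7 ≈ 0.1429; existence CERTIFIED by the union bound.
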